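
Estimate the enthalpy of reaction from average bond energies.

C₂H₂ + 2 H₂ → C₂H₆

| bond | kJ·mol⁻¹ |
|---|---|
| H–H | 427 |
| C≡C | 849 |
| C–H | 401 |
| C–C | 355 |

Bonds broken (reactants):
  C≡C: 1 × 849 = 849
  C–H: 2 × 401 = 802
  H–H: 2 × 427 = 854
  Σ(broken) = 2505 kJ
Bonds formed (products):
  C–C: 1 × 355 = 355
  C–H: 6 × 401 = 2406
  Σ(formed) = 2761 kJ
ΔH = Σ(broken) − Σ(formed) = 2505 − 2761 = −256 kJ

ΔH ≈ −256 kJ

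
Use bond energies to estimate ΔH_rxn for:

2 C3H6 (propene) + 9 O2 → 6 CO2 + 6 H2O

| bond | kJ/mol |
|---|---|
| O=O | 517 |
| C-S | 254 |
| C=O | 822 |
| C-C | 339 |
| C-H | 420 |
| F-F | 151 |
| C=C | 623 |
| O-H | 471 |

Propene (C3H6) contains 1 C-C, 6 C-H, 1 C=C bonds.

ΔH ≈ −3899 kJ

Bonds broken (reactants):
  C-C: 2 × 339 = 678
  C-H: 12 × 420 = 5040
  C=C: 2 × 623 = 1246
  O=O: 9 × 517 = 4653
  Σ(broken) = 11617 kJ
Bonds formed (products):
  C=O: 12 × 822 = 9864
  O-H: 12 × 471 = 5652
  Σ(formed) = 15516 kJ
ΔH = Σ(broken) − Σ(formed) = 11617 − 15516 = −3899 kJ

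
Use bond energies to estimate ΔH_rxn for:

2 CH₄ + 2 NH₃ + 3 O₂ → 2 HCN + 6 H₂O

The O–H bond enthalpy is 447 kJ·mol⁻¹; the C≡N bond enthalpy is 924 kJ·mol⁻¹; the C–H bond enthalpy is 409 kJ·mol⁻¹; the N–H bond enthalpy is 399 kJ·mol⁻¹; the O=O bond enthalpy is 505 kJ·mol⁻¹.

ΔH ≈ −849 kJ

Bonds broken (reactants):
  C–H: 8 × 409 = 3272
  N–H: 6 × 399 = 2394
  O=O: 3 × 505 = 1515
  Σ(broken) = 7181 kJ
Bonds formed (products):
  C≡N: 2 × 924 = 1848
  C–H: 2 × 409 = 818
  O–H: 12 × 447 = 5364
  Σ(formed) = 8030 kJ
ΔH = Σ(broken) − Σ(formed) = 7181 − 8030 = −849 kJ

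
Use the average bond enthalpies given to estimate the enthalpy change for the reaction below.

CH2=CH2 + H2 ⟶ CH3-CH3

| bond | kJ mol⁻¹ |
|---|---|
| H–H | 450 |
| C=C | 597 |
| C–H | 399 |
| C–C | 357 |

Bonds broken (reactants):
  C–H: 4 × 399 = 1596
  C=C: 1 × 597 = 597
  H–H: 1 × 450 = 450
  Σ(broken) = 2643 kJ
Bonds formed (products):
  C–C: 1 × 357 = 357
  C–H: 6 × 399 = 2394
  Σ(formed) = 2751 kJ
ΔH = Σ(broken) − Σ(formed) = 2643 − 2751 = −108 kJ

ΔH ≈ −108 kJ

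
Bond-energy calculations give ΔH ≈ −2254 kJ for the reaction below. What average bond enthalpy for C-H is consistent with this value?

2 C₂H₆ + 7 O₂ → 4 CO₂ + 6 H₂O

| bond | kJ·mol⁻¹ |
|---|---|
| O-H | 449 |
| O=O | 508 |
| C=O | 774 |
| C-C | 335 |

D(C-H) ≈ 425 kJ/mol

Let D be the C-H bond energy.
Σ(broken) = 2×335 + 12×D + 7×508 = 4226 + 12D
Σ(formed) = 8×774 + 12×449 = 11580
ΔH = Σ(broken) − Σ(formed) = (4226 + 12D) − (11580) = −7354 + 12D
Setting this equal to −2254 kJ gives 12D = 5100, so D = 425 kJ/mol.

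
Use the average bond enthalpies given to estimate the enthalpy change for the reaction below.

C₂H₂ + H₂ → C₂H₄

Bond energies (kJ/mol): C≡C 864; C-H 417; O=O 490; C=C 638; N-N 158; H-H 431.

Bonds broken (reactants):
  C≡C: 1 × 864 = 864
  C-H: 2 × 417 = 834
  H-H: 1 × 431 = 431
  Σ(broken) = 2129 kJ
Bonds formed (products):
  C-H: 4 × 417 = 1668
  C=C: 1 × 638 = 638
  Σ(formed) = 2306 kJ
ΔH = Σ(broken) − Σ(formed) = 2129 − 2306 = −177 kJ

ΔH ≈ −177 kJ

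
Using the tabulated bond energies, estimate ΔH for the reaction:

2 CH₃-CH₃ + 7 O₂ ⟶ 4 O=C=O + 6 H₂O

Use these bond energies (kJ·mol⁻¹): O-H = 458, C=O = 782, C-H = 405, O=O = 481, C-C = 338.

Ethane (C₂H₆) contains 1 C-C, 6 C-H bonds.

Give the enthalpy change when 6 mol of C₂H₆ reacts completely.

ΔH = −8547 kJ

Bonds broken (reactants):
  C-C: 2 × 338 = 676
  C-H: 12 × 405 = 4860
  O=O: 7 × 481 = 3367
  Σ(broken) = 8903 kJ
Bonds formed (products):
  C=O: 8 × 782 = 6256
  O-H: 12 × 458 = 5496
  Σ(formed) = 11752 kJ
ΔH = Σ(broken) − Σ(formed) = 8903 − 11752 = −2849 kJ
For 3× the reaction as written: 3 × (−2849) = −8547 kJ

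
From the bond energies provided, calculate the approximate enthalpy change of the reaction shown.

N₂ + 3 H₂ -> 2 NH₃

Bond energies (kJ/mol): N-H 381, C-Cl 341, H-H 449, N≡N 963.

ΔH ≈ +24 kJ

Bonds broken (reactants):
  H-H: 3 × 449 = 1347
  N≡N: 1 × 963 = 963
  Σ(broken) = 2310 kJ
Bonds formed (products):
  N-H: 6 × 381 = 2286
  Σ(formed) = 2286 kJ
ΔH = Σ(broken) − Σ(formed) = 2310 − 2286 = +24 kJ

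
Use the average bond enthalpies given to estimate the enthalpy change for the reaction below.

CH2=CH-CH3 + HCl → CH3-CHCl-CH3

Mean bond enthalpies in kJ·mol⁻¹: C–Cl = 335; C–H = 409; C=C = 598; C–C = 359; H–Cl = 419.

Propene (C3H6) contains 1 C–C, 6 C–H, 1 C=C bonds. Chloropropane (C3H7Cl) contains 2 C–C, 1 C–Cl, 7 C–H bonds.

Bonds broken (reactants):
  C–C: 1 × 359 = 359
  C–H: 6 × 409 = 2454
  C=C: 1 × 598 = 598
  H–Cl: 1 × 419 = 419
  Σ(broken) = 3830 kJ
Bonds formed (products):
  C–C: 2 × 359 = 718
  C–Cl: 1 × 335 = 335
  C–H: 7 × 409 = 2863
  Σ(formed) = 3916 kJ
ΔH = Σ(broken) − Σ(formed) = 3830 − 3916 = −86 kJ

ΔH ≈ −86 kJ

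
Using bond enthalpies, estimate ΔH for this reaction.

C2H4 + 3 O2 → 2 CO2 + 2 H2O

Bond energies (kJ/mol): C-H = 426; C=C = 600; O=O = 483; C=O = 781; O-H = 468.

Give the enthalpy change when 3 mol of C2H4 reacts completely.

ΔH = −3729 kJ

Bonds broken (reactants):
  C-H: 4 × 426 = 1704
  C=C: 1 × 600 = 600
  O=O: 3 × 483 = 1449
  Σ(broken) = 3753 kJ
Bonds formed (products):
  C=O: 4 × 781 = 3124
  O-H: 4 × 468 = 1872
  Σ(formed) = 4996 kJ
ΔH = Σ(broken) − Σ(formed) = 3753 − 4996 = −1243 kJ
For 3× the reaction as written: 3 × (−1243) = −3729 kJ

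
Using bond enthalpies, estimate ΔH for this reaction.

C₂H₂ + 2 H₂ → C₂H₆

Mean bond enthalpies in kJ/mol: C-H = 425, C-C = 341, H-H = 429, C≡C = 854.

Bonds broken (reactants):
  C≡C: 1 × 854 = 854
  C-H: 2 × 425 = 850
  H-H: 2 × 429 = 858
  Σ(broken) = 2562 kJ
Bonds formed (products):
  C-C: 1 × 341 = 341
  C-H: 6 × 425 = 2550
  Σ(formed) = 2891 kJ
ΔH = Σ(broken) − Σ(formed) = 2562 − 2891 = −329 kJ

ΔH ≈ −329 kJ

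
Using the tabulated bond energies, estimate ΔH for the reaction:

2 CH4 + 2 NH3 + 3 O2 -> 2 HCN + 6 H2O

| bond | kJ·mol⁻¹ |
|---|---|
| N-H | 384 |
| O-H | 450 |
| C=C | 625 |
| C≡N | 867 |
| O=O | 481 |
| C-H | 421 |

ΔH ≈ −861 kJ

Bonds broken (reactants):
  C-H: 8 × 421 = 3368
  N-H: 6 × 384 = 2304
  O=O: 3 × 481 = 1443
  Σ(broken) = 7115 kJ
Bonds formed (products):
  C≡N: 2 × 867 = 1734
  C-H: 2 × 421 = 842
  O-H: 12 × 450 = 5400
  Σ(formed) = 7976 kJ
ΔH = Σ(broken) − Σ(formed) = 7115 − 7976 = −861 kJ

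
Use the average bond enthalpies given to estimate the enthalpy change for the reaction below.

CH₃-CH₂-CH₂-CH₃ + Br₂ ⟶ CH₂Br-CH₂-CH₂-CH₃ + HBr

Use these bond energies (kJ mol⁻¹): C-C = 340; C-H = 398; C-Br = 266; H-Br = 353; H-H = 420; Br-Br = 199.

Bonds broken (reactants):
  Br-Br: 1 × 199 = 199
  C-C: 3 × 340 = 1020
  C-H: 10 × 398 = 3980
  Σ(broken) = 5199 kJ
Bonds formed (products):
  C-Br: 1 × 266 = 266
  C-C: 3 × 340 = 1020
  C-H: 9 × 398 = 3582
  H-Br: 1 × 353 = 353
  Σ(formed) = 5221 kJ
ΔH = Σ(broken) − Σ(formed) = 5199 − 5221 = −22 kJ

ΔH ≈ −22 kJ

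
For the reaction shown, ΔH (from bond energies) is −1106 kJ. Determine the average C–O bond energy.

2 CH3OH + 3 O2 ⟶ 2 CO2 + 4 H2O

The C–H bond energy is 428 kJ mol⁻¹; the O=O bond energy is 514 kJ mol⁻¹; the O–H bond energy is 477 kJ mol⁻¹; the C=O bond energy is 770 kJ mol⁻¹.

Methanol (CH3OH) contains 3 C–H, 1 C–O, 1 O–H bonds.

D(C–O) ≈ 363 kJ/mol

Let D be the C–O bond energy.
Σ(broken) = 6×428 + 2×D + 2×477 + 3×514 = 5064 + 2D
Σ(formed) = 4×770 + 8×477 = 6896
ΔH = Σ(broken) − Σ(formed) = (5064 + 2D) − (6896) = −1832 + 2D
Setting this equal to −1106 kJ gives 2D = 726, so D = 363 kJ/mol.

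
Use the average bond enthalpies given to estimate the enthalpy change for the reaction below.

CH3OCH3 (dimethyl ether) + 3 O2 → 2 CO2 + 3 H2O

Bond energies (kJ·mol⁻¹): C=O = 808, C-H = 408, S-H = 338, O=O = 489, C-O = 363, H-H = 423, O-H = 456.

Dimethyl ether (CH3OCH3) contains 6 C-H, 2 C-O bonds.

Bonds broken (reactants):
  C-H: 6 × 408 = 2448
  C-O: 2 × 363 = 726
  O=O: 3 × 489 = 1467
  Σ(broken) = 4641 kJ
Bonds formed (products):
  C=O: 4 × 808 = 3232
  O-H: 6 × 456 = 2736
  Σ(formed) = 5968 kJ
ΔH = Σ(broken) − Σ(formed) = 4641 − 5968 = −1327 kJ

ΔH ≈ −1327 kJ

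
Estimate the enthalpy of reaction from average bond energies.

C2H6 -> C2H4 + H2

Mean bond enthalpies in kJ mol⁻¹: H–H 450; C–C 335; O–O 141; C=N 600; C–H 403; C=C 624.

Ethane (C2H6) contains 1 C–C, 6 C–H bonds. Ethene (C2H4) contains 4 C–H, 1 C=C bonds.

Bonds broken (reactants):
  C–C: 1 × 335 = 335
  C–H: 6 × 403 = 2418
  Σ(broken) = 2753 kJ
Bonds formed (products):
  C–H: 4 × 403 = 1612
  C=C: 1 × 624 = 624
  H–H: 1 × 450 = 450
  Σ(formed) = 2686 kJ
ΔH = Σ(broken) − Σ(formed) = 2753 − 2686 = +67 kJ

ΔH ≈ +67 kJ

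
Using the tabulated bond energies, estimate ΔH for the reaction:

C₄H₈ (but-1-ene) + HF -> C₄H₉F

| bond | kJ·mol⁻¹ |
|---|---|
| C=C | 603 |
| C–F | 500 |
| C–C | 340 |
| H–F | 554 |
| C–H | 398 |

ΔH ≈ −81 kJ

Bonds broken (reactants):
  C–C: 2 × 340 = 680
  C–H: 8 × 398 = 3184
  C=C: 1 × 603 = 603
  H–F: 1 × 554 = 554
  Σ(broken) = 5021 kJ
Bonds formed (products):
  C–C: 3 × 340 = 1020
  C–F: 1 × 500 = 500
  C–H: 9 × 398 = 3582
  Σ(formed) = 5102 kJ
ΔH = Σ(broken) − Σ(formed) = 5021 − 5102 = −81 kJ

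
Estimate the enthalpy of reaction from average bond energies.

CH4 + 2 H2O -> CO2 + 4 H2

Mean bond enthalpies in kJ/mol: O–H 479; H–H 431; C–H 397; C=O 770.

Bonds broken (reactants):
  C–H: 4 × 397 = 1588
  O–H: 4 × 479 = 1916
  Σ(broken) = 3504 kJ
Bonds formed (products):
  C=O: 2 × 770 = 1540
  H–H: 4 × 431 = 1724
  Σ(formed) = 3264 kJ
ΔH = Σ(broken) − Σ(formed) = 3504 − 3264 = +240 kJ

ΔH ≈ +240 kJ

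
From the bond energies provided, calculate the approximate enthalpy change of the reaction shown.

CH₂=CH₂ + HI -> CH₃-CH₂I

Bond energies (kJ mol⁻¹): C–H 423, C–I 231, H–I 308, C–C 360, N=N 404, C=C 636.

Bonds broken (reactants):
  C–H: 4 × 423 = 1692
  C=C: 1 × 636 = 636
  H–I: 1 × 308 = 308
  Σ(broken) = 2636 kJ
Bonds formed (products):
  C–C: 1 × 360 = 360
  C–H: 5 × 423 = 2115
  C–I: 1 × 231 = 231
  Σ(formed) = 2706 kJ
ΔH = Σ(broken) − Σ(formed) = 2636 − 2706 = −70 kJ

ΔH ≈ −70 kJ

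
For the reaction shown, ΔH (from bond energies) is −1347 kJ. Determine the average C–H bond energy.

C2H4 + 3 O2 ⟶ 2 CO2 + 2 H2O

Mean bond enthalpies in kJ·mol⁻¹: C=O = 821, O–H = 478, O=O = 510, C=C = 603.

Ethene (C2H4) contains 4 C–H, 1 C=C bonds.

D(C–H) ≈ 429 kJ/mol

Let D be the C–H bond energy.
Σ(broken) = 4×D + 1×603 + 3×510 = 2133 + 4D
Σ(formed) = 4×821 + 4×478 = 5196
ΔH = Σ(broken) − Σ(formed) = (2133 + 4D) − (5196) = −3063 + 4D
Setting this equal to −1347 kJ gives 4D = 1716, so D = 429 kJ/mol.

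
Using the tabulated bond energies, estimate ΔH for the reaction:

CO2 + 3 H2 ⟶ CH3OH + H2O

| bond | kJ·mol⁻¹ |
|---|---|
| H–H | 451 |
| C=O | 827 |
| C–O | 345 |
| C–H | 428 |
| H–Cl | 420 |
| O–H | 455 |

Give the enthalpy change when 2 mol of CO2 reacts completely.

ΔH = +26 kJ

Bonds broken (reactants):
  C=O: 2 × 827 = 1654
  H–H: 3 × 451 = 1353
  Σ(broken) = 3007 kJ
Bonds formed (products):
  C–H: 3 × 428 = 1284
  C–O: 1 × 345 = 345
  O–H: 3 × 455 = 1365
  Σ(formed) = 2994 kJ
ΔH = Σ(broken) − Σ(formed) = 3007 − 2994 = +13 kJ
For 2× the reaction as written: 2 × (+13) = +26 kJ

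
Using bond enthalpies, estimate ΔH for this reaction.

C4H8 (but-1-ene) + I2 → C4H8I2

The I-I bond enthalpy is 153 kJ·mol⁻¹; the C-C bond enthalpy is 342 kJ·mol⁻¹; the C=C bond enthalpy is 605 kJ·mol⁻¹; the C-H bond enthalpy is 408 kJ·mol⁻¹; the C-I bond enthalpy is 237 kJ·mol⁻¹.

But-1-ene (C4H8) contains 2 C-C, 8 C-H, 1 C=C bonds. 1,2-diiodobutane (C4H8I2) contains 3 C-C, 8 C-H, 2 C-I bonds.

Bonds broken (reactants):
  C-C: 2 × 342 = 684
  C-H: 8 × 408 = 3264
  C=C: 1 × 605 = 605
  I-I: 1 × 153 = 153
  Σ(broken) = 4706 kJ
Bonds formed (products):
  C-C: 3 × 342 = 1026
  C-H: 8 × 408 = 3264
  C-I: 2 × 237 = 474
  Σ(formed) = 4764 kJ
ΔH = Σ(broken) − Σ(formed) = 4706 − 4764 = −58 kJ

ΔH ≈ −58 kJ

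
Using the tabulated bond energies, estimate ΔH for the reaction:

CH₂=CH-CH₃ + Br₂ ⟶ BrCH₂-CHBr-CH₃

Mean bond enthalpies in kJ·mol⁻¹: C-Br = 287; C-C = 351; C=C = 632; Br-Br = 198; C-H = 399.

Bonds broken (reactants):
  Br-Br: 1 × 198 = 198
  C-C: 1 × 351 = 351
  C-H: 6 × 399 = 2394
  C=C: 1 × 632 = 632
  Σ(broken) = 3575 kJ
Bonds formed (products):
  C-Br: 2 × 287 = 574
  C-C: 2 × 351 = 702
  C-H: 6 × 399 = 2394
  Σ(formed) = 3670 kJ
ΔH = Σ(broken) − Σ(formed) = 3575 − 3670 = −95 kJ

ΔH ≈ −95 kJ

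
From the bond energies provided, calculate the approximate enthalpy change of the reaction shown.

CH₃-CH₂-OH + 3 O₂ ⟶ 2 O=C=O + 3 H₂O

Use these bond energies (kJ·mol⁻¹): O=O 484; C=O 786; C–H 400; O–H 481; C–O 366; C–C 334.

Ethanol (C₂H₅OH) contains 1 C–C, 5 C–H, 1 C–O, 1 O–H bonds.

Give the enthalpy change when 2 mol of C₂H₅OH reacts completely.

ΔH = −2794 kJ

Bonds broken (reactants):
  C–C: 1 × 334 = 334
  C–H: 5 × 400 = 2000
  C–O: 1 × 366 = 366
  O–H: 1 × 481 = 481
  O=O: 3 × 484 = 1452
  Σ(broken) = 4633 kJ
Bonds formed (products):
  C=O: 4 × 786 = 3144
  O–H: 6 × 481 = 2886
  Σ(formed) = 6030 kJ
ΔH = Σ(broken) − Σ(formed) = 4633 − 6030 = −1397 kJ
For 2× the reaction as written: 2 × (−1397) = −2794 kJ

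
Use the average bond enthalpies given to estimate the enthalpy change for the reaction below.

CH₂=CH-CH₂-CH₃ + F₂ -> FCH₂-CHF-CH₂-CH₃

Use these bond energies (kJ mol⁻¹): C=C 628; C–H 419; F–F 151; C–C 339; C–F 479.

Bonds broken (reactants):
  C–C: 2 × 339 = 678
  C–H: 8 × 419 = 3352
  C=C: 1 × 628 = 628
  F–F: 1 × 151 = 151
  Σ(broken) = 4809 kJ
Bonds formed (products):
  C–C: 3 × 339 = 1017
  C–F: 2 × 479 = 958
  C–H: 8 × 419 = 3352
  Σ(formed) = 5327 kJ
ΔH = Σ(broken) − Σ(formed) = 4809 − 5327 = −518 kJ

ΔH ≈ −518 kJ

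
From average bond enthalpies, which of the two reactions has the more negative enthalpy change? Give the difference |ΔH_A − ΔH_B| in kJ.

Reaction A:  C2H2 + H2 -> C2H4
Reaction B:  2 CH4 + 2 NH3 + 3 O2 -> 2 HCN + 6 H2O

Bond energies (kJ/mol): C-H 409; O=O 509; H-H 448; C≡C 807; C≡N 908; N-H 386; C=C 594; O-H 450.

Reaction A:
  Bonds broken (reactants):
    C≡C: 1 × 807 = 807
    C-H: 2 × 409 = 818
    H-H: 1 × 448 = 448
    Σ(broken) = 2073 kJ
  Bonds formed (products):
    C-H: 4 × 409 = 1636
    C=C: 1 × 594 = 594
    Σ(formed) = 2230 kJ
  ΔH_A = 2073 − 2230 = −157 kJ
Reaction B:
  Bonds broken (reactants):
    C-H: 8 × 409 = 3272
    N-H: 6 × 386 = 2316
    O=O: 3 × 509 = 1527
    Σ(broken) = 7115 kJ
  Bonds formed (products):
    C≡N: 2 × 908 = 1816
    C-H: 2 × 409 = 818
    O-H: 12 × 450 = 5400
    Σ(formed) = 8034 kJ
  ΔH_B = 7115 − 8034 = −919 kJ
ΔH_A − ΔH_B = +762 kJ, so reaction B has the more negative ΔH; |ΔH_A − ΔH_B| = 762 kJ.

Reaction B, by 762 kJ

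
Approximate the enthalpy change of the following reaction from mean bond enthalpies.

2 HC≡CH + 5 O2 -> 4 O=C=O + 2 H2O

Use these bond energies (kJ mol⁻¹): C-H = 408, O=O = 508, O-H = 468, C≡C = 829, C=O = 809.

Bonds broken (reactants):
  C≡C: 2 × 829 = 1658
  C-H: 4 × 408 = 1632
  O=O: 5 × 508 = 2540
  Σ(broken) = 5830 kJ
Bonds formed (products):
  C=O: 8 × 809 = 6472
  O-H: 4 × 468 = 1872
  Σ(formed) = 8344 kJ
ΔH = Σ(broken) − Σ(formed) = 5830 − 8344 = −2514 kJ

ΔH ≈ −2514 kJ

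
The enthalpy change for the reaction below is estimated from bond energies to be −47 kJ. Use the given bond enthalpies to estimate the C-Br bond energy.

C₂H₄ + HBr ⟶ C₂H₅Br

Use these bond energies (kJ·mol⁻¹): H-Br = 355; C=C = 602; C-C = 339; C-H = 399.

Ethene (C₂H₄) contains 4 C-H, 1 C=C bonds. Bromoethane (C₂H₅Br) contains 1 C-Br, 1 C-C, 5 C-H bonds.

D(C-Br) ≈ 266 kJ/mol

Let D be the C-Br bond energy.
Σ(broken) = 4×399 + 1×602 + 1×355 = 2553
Σ(formed) = 1×D + 1×339 + 5×399 = 2334 + D
ΔH = Σ(broken) − Σ(formed) = (2553) − (2334 + D) = +219 − D
Setting this equal to −47 kJ gives D = 266 kJ/mol.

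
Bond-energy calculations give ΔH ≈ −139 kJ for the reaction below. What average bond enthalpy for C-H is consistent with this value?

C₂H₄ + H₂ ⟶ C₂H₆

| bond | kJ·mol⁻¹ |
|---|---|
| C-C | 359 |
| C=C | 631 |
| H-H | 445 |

Let D be the C-H bond energy.
Σ(broken) = 4×D + 1×631 + 1×445 = 1076 + 4D
Σ(formed) = 1×359 + 6×D = 359 + 6D
ΔH = Σ(broken) − Σ(formed) = (1076 + 4D) − (359 + 6D) = +717 − 2D
Setting this equal to −139 kJ gives 2D = 856, so D = 428 kJ/mol.

D(C-H) ≈ 428 kJ/mol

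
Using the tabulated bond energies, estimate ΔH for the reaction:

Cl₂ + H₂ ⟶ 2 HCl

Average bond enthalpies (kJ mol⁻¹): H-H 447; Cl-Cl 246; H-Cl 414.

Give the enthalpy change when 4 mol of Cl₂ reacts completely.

ΔH = −540 kJ

Bonds broken (reactants):
  Cl-Cl: 1 × 246 = 246
  H-H: 1 × 447 = 447
  Σ(broken) = 693 kJ
Bonds formed (products):
  H-Cl: 2 × 414 = 828
  Σ(formed) = 828 kJ
ΔH = Σ(broken) − Σ(formed) = 693 − 828 = −135 kJ
For 4× the reaction as written: 4 × (−135) = −540 kJ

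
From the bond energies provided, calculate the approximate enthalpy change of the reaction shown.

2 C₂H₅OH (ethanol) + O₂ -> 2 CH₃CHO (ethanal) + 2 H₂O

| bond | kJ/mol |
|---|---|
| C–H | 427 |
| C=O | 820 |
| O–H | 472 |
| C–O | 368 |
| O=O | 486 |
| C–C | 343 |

Bonds broken (reactants):
  C–C: 2 × 343 = 686
  C–H: 10 × 427 = 4270
  C–O: 2 × 368 = 736
  O–H: 2 × 472 = 944
  O=O: 1 × 486 = 486
  Σ(broken) = 7122 kJ
Bonds formed (products):
  C–C: 2 × 343 = 686
  C–H: 8 × 427 = 3416
  C=O: 2 × 820 = 1640
  O–H: 4 × 472 = 1888
  Σ(formed) = 7630 kJ
ΔH = Σ(broken) − Σ(formed) = 7122 − 7630 = −508 kJ

ΔH ≈ −508 kJ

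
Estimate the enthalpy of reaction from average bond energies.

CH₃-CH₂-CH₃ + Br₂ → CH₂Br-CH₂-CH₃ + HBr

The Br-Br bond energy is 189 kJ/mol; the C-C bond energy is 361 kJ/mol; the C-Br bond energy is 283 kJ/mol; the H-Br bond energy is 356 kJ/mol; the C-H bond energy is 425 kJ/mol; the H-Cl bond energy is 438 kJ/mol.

Bonds broken (reactants):
  Br-Br: 1 × 189 = 189
  C-C: 2 × 361 = 722
  C-H: 8 × 425 = 3400
  Σ(broken) = 4311 kJ
Bonds formed (products):
  C-Br: 1 × 283 = 283
  C-C: 2 × 361 = 722
  C-H: 7 × 425 = 2975
  H-Br: 1 × 356 = 356
  Σ(formed) = 4336 kJ
ΔH = Σ(broken) − Σ(formed) = 4311 − 4336 = −25 kJ

ΔH ≈ −25 kJ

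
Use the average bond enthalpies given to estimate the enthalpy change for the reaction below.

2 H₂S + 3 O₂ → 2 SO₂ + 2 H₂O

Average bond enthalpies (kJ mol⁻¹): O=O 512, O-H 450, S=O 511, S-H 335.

ΔH ≈ −968 kJ

Bonds broken (reactants):
  O=O: 3 × 512 = 1536
  S-H: 4 × 335 = 1340
  Σ(broken) = 2876 kJ
Bonds formed (products):
  O-H: 4 × 450 = 1800
  S=O: 4 × 511 = 2044
  Σ(formed) = 3844 kJ
ΔH = Σ(broken) − Σ(formed) = 2876 − 3844 = −968 kJ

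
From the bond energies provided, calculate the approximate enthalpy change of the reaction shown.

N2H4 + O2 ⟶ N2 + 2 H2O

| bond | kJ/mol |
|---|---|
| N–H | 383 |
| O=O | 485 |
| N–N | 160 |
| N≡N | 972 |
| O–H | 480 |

Bonds broken (reactants):
  N–H: 4 × 383 = 1532
  N–N: 1 × 160 = 160
  O=O: 1 × 485 = 485
  Σ(broken) = 2177 kJ
Bonds formed (products):
  N≡N: 1 × 972 = 972
  O–H: 4 × 480 = 1920
  Σ(formed) = 2892 kJ
ΔH = Σ(broken) − Σ(formed) = 2177 − 2892 = −715 kJ

ΔH ≈ −715 kJ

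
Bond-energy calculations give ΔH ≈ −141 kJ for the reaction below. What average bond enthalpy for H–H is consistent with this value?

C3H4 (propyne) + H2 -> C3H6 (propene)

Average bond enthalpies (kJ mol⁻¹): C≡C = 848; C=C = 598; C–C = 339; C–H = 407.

Let D be the H–H bond energy.
Σ(broken) = 1×848 + 1×339 + 4×407 + 1×D = 2815 + D
Σ(formed) = 1×339 + 6×407 + 1×598 = 3379
ΔH = Σ(broken) − Σ(formed) = (2815 + D) − (3379) = −564 + D
Setting this equal to −141 kJ gives D = 423 kJ/mol.

D(H–H) ≈ 423 kJ/mol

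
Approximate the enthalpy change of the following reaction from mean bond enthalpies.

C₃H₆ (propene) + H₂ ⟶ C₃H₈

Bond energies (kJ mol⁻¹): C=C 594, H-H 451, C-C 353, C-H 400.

ΔH ≈ −108 kJ

Bonds broken (reactants):
  C-C: 1 × 353 = 353
  C-H: 6 × 400 = 2400
  C=C: 1 × 594 = 594
  H-H: 1 × 451 = 451
  Σ(broken) = 3798 kJ
Bonds formed (products):
  C-C: 2 × 353 = 706
  C-H: 8 × 400 = 3200
  Σ(formed) = 3906 kJ
ΔH = Σ(broken) − Σ(formed) = 3798 − 3906 = −108 kJ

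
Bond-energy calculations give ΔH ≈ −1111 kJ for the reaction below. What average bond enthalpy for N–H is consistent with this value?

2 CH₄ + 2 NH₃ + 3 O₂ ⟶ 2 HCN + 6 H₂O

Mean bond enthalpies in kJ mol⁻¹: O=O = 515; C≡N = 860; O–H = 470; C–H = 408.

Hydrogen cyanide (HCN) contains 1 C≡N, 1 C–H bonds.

Let D be the N–H bond energy.
Σ(broken) = 8×408 + 6×D + 3×515 = 4809 + 6D
Σ(formed) = 2×860 + 2×408 + 12×470 = 8176
ΔH = Σ(broken) − Σ(formed) = (4809 + 6D) − (8176) = −3367 + 6D
Setting this equal to −1111 kJ gives 6D = 2256, so D = 376 kJ/mol.

D(N–H) ≈ 376 kJ/mol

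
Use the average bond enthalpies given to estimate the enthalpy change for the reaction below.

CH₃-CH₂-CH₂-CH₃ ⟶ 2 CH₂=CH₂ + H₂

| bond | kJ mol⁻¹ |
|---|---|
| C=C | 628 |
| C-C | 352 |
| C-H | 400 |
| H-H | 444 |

Bonds broken (reactants):
  C-C: 3 × 352 = 1056
  C-H: 10 × 400 = 4000
  Σ(broken) = 5056 kJ
Bonds formed (products):
  C-H: 8 × 400 = 3200
  C=C: 2 × 628 = 1256
  H-H: 1 × 444 = 444
  Σ(formed) = 4900 kJ
ΔH = Σ(broken) − Σ(formed) = 5056 − 4900 = +156 kJ

ΔH ≈ +156 kJ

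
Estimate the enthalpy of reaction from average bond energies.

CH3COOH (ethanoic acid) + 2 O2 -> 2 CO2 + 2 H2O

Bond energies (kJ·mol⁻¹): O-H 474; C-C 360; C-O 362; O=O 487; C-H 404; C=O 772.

ΔH ≈ −830 kJ

Bonds broken (reactants):
  C-C: 1 × 360 = 360
  C-H: 3 × 404 = 1212
  C-O: 1 × 362 = 362
  C=O: 1 × 772 = 772
  O-H: 1 × 474 = 474
  O=O: 2 × 487 = 974
  Σ(broken) = 4154 kJ
Bonds formed (products):
  C=O: 4 × 772 = 3088
  O-H: 4 × 474 = 1896
  Σ(formed) = 4984 kJ
ΔH = Σ(broken) − Σ(formed) = 4154 − 4984 = −830 kJ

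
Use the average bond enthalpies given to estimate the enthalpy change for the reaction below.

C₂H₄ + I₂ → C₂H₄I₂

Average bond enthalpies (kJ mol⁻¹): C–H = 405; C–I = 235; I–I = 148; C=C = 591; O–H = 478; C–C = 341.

Bonds broken (reactants):
  C–H: 4 × 405 = 1620
  C=C: 1 × 591 = 591
  I–I: 1 × 148 = 148
  Σ(broken) = 2359 kJ
Bonds formed (products):
  C–C: 1 × 341 = 341
  C–H: 4 × 405 = 1620
  C–I: 2 × 235 = 470
  Σ(formed) = 2431 kJ
ΔH = Σ(broken) − Σ(formed) = 2359 − 2431 = −72 kJ

ΔH ≈ −72 kJ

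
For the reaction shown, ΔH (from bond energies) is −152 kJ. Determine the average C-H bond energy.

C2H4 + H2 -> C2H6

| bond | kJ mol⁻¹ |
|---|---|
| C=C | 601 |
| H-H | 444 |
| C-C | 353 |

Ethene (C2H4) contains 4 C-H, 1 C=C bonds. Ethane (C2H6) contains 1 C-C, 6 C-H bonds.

Let D be the C-H bond energy.
Σ(broken) = 4×D + 1×601 + 1×444 = 1045 + 4D
Σ(formed) = 1×353 + 6×D = 353 + 6D
ΔH = Σ(broken) − Σ(formed) = (1045 + 4D) − (353 + 6D) = +692 − 2D
Setting this equal to −152 kJ gives 2D = 844, so D = 422 kJ/mol.

D(C-H) ≈ 422 kJ/mol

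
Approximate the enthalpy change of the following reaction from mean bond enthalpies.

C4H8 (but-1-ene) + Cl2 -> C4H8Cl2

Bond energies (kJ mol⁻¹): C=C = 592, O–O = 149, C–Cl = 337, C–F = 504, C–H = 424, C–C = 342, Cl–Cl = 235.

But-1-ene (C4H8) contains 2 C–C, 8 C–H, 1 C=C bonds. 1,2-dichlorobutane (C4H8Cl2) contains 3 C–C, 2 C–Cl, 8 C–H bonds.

ΔH ≈ −189 kJ

Bonds broken (reactants):
  C–C: 2 × 342 = 684
  C–H: 8 × 424 = 3392
  C=C: 1 × 592 = 592
  Cl–Cl: 1 × 235 = 235
  Σ(broken) = 4903 kJ
Bonds formed (products):
  C–C: 3 × 342 = 1026
  C–Cl: 2 × 337 = 674
  C–H: 8 × 424 = 3392
  Σ(formed) = 5092 kJ
ΔH = Σ(broken) − Σ(formed) = 4903 − 5092 = −189 kJ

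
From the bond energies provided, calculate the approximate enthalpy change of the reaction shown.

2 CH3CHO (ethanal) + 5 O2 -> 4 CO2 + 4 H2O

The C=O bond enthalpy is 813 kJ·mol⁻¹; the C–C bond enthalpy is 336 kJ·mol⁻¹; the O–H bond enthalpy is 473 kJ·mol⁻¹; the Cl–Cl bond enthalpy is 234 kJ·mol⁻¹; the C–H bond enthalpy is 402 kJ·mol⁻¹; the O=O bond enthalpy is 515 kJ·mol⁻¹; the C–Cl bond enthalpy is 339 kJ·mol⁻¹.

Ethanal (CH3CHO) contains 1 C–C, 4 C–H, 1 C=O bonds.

ΔH ≈ −2199 kJ

Bonds broken (reactants):
  C–C: 2 × 336 = 672
  C–H: 8 × 402 = 3216
  C=O: 2 × 813 = 1626
  O=O: 5 × 515 = 2575
  Σ(broken) = 8089 kJ
Bonds formed (products):
  C=O: 8 × 813 = 6504
  O–H: 8 × 473 = 3784
  Σ(formed) = 10288 kJ
ΔH = Σ(broken) − Σ(formed) = 8089 − 10288 = −2199 kJ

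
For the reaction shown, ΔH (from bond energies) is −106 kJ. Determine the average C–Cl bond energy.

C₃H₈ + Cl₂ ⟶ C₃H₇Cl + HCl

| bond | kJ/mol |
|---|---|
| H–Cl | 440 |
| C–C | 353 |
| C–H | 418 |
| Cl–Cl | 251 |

D(C–Cl) ≈ 335 kJ/mol

Let D be the C–Cl bond energy.
Σ(broken) = 2×353 + 8×418 + 1×251 = 4301
Σ(formed) = 2×353 + 1×D + 7×418 + 1×440 = 4072 + D
ΔH = Σ(broken) − Σ(formed) = (4301) − (4072 + D) = +229 − D
Setting this equal to −106 kJ gives D = 335 kJ/mol.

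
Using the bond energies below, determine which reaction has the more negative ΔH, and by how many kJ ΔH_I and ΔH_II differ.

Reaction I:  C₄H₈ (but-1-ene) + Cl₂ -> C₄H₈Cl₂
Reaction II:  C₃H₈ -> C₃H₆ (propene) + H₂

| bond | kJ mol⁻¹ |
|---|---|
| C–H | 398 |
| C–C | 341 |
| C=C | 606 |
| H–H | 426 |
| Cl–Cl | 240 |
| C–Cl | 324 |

Reaction I, by 248 kJ

Reaction I:
  Bonds broken (reactants):
    C–C: 2 × 341 = 682
    C–H: 8 × 398 = 3184
    C=C: 1 × 606 = 606
    Cl–Cl: 1 × 240 = 240
    Σ(broken) = 4712 kJ
  Bonds formed (products):
    C–C: 3 × 341 = 1023
    C–Cl: 2 × 324 = 648
    C–H: 8 × 398 = 3184
    Σ(formed) = 4855 kJ
  ΔH_I = 4712 − 4855 = −143 kJ
Reaction II:
  Bonds broken (reactants):
    C–C: 2 × 341 = 682
    C–H: 8 × 398 = 3184
    Σ(broken) = 3866 kJ
  Bonds formed (products):
    C–C: 1 × 341 = 341
    C–H: 6 × 398 = 2388
    C=C: 1 × 606 = 606
    H–H: 1 × 426 = 426
    Σ(formed) = 3761 kJ
  ΔH_II = 3866 − 3761 = +105 kJ
ΔH_I − ΔH_II = −248 kJ, so reaction I has the more negative ΔH; |ΔH_I − ΔH_II| = 248 kJ.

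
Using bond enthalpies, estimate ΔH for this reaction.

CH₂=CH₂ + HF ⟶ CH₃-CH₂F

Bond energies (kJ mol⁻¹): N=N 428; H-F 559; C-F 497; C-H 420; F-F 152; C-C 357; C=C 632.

ΔH ≈ −83 kJ

Bonds broken (reactants):
  C-H: 4 × 420 = 1680
  C=C: 1 × 632 = 632
  H-F: 1 × 559 = 559
  Σ(broken) = 2871 kJ
Bonds formed (products):
  C-C: 1 × 357 = 357
  C-F: 1 × 497 = 497
  C-H: 5 × 420 = 2100
  Σ(formed) = 2954 kJ
ΔH = Σ(broken) − Σ(formed) = 2871 − 2954 = −83 kJ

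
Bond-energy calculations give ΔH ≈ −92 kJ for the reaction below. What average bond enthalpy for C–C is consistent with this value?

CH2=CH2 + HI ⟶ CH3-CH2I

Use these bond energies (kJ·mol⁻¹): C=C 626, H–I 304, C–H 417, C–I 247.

Let D be the C–C bond energy.
Σ(broken) = 4×417 + 1×626 + 1×304 = 2598
Σ(formed) = 1×D + 5×417 + 1×247 = 2332 + D
ΔH = Σ(broken) − Σ(formed) = (2598) − (2332 + D) = +266 − D
Setting this equal to −92 kJ gives D = 358 kJ/mol.

D(C–C) ≈ 358 kJ/mol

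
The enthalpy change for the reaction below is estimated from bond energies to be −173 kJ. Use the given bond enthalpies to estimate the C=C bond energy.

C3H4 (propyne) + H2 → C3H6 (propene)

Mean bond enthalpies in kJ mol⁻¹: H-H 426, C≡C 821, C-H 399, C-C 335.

D(C=C) ≈ 622 kJ/mol

Let D be the C=C bond energy.
Σ(broken) = 1×821 + 1×335 + 4×399 + 1×426 = 3178
Σ(formed) = 1×335 + 6×399 + 1×D = 2729 + D
ΔH = Σ(broken) − Σ(formed) = (3178) − (2729 + D) = +449 − D
Setting this equal to −173 kJ gives D = 622 kJ/mol.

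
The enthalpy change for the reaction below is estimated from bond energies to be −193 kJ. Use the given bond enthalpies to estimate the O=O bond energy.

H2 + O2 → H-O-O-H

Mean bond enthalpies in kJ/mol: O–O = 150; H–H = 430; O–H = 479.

Let D be the O=O bond energy.
Σ(broken) = 1×430 + 1×D = 430 + D
Σ(formed) = 2×479 + 1×150 = 1108
ΔH = Σ(broken) − Σ(formed) = (430 + D) − (1108) = −678 + D
Setting this equal to −193 kJ gives D = 485 kJ/mol.

D(O=O) ≈ 485 kJ/mol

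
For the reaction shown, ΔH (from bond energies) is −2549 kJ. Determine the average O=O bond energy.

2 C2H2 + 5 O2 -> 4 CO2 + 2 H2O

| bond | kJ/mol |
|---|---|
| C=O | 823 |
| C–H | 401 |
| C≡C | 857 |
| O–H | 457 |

D(O=O) ≈ 509 kJ/mol

Let D be the O=O bond energy.
Σ(broken) = 2×857 + 4×401 + 5×D = 3318 + 5D
Σ(formed) = 8×823 + 4×457 = 8412
ΔH = Σ(broken) − Σ(formed) = (3318 + 5D) − (8412) = −5094 + 5D
Setting this equal to −2549 kJ gives 5D = 2545, so D = 509 kJ/mol.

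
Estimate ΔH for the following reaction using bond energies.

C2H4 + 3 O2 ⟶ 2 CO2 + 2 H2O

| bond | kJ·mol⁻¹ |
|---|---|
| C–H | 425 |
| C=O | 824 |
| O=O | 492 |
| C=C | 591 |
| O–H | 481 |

Bonds broken (reactants):
  C–H: 4 × 425 = 1700
  C=C: 1 × 591 = 591
  O=O: 3 × 492 = 1476
  Σ(broken) = 3767 kJ
Bonds formed (products):
  C=O: 4 × 824 = 3296
  O–H: 4 × 481 = 1924
  Σ(formed) = 5220 kJ
ΔH = Σ(broken) − Σ(formed) = 3767 − 5220 = −1453 kJ

ΔH ≈ −1453 kJ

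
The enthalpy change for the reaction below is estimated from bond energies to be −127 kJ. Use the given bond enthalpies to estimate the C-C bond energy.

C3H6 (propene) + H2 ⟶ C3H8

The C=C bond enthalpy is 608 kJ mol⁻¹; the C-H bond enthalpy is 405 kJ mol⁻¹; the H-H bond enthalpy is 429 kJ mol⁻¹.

D(C-C) ≈ 354 kJ/mol

Let D be the C-C bond energy.
Σ(broken) = 1×D + 6×405 + 1×608 + 1×429 = 3467 + D
Σ(formed) = 2×D + 8×405 = 3240 + 2D
ΔH = Σ(broken) − Σ(formed) = (3467 + D) − (3240 + 2D) = +227 − D
Setting this equal to −127 kJ gives D = 354 kJ/mol.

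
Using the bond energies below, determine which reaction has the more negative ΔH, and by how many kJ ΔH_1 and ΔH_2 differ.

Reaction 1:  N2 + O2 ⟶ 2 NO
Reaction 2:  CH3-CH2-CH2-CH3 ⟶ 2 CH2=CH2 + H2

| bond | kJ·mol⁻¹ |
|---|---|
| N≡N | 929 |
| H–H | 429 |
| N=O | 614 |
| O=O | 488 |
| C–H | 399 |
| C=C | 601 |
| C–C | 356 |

Reaction 1, by 46 kJ

Reaction 1:
  Bonds broken (reactants):
    N≡N: 1 × 929 = 929
    O=O: 1 × 488 = 488
    Σ(broken) = 1417 kJ
  Bonds formed (products):
    N=O: 2 × 614 = 1228
    Σ(formed) = 1228 kJ
  ΔH_1 = 1417 − 1228 = +189 kJ
Reaction 2:
  Bonds broken (reactants):
    C–C: 3 × 356 = 1068
    C–H: 10 × 399 = 3990
    Σ(broken) = 5058 kJ
  Bonds formed (products):
    C–H: 8 × 399 = 3192
    C=C: 2 × 601 = 1202
    H–H: 1 × 429 = 429
    Σ(formed) = 4823 kJ
  ΔH_2 = 5058 − 4823 = +235 kJ
ΔH_1 − ΔH_2 = −46 kJ, so reaction 1 has the more negative ΔH; |ΔH_1 − ΔH_2| = 46 kJ.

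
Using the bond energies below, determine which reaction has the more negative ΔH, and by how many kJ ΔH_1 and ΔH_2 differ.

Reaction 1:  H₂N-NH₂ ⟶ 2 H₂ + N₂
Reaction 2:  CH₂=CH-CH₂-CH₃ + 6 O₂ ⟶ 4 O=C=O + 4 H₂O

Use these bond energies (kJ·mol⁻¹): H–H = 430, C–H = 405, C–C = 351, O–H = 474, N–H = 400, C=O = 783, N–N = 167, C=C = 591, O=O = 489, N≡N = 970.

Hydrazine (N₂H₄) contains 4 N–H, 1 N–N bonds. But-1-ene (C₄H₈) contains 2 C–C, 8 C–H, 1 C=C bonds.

Reaction 1:
  Bonds broken (reactants):
    N–H: 4 × 400 = 1600
    N–N: 1 × 167 = 167
    Σ(broken) = 1767 kJ
  Bonds formed (products):
    H–H: 2 × 430 = 860
    N≡N: 1 × 970 = 970
    Σ(formed) = 1830 kJ
  ΔH_1 = 1767 − 1830 = −63 kJ
Reaction 2:
  Bonds broken (reactants):
    C–C: 2 × 351 = 702
    C–H: 8 × 405 = 3240
    C=C: 1 × 591 = 591
    O=O: 6 × 489 = 2934
    Σ(broken) = 7467 kJ
  Bonds formed (products):
    C=O: 8 × 783 = 6264
    O–H: 8 × 474 = 3792
    Σ(formed) = 10056 kJ
  ΔH_2 = 7467 − 10056 = −2589 kJ
ΔH_1 − ΔH_2 = +2526 kJ, so reaction 2 has the more negative ΔH; |ΔH_1 − ΔH_2| = 2526 kJ.

Reaction 2, by 2526 kJ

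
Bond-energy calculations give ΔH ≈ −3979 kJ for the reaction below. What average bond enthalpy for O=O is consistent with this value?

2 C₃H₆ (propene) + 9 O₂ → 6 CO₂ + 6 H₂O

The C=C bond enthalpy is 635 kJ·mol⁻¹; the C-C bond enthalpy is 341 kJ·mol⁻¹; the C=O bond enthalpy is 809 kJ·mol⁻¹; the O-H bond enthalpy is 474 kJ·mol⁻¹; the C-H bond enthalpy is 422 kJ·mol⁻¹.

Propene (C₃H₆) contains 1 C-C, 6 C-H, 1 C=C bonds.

D(O=O) ≈ 489 kJ/mol

Let D be the O=O bond energy.
Σ(broken) = 2×341 + 12×422 + 2×635 + 9×D = 7016 + 9D
Σ(formed) = 12×809 + 12×474 = 15396
ΔH = Σ(broken) − Σ(formed) = (7016 + 9D) − (15396) = −8380 + 9D
Setting this equal to −3979 kJ gives 9D = 4401, so D = 489 kJ/mol.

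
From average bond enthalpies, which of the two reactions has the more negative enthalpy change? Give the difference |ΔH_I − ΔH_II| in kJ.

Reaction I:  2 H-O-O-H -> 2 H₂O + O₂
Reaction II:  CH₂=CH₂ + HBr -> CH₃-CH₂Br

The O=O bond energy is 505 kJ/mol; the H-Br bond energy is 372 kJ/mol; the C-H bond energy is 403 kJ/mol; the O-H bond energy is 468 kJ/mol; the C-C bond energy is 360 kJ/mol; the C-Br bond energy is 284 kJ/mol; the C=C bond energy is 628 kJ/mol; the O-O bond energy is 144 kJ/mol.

Reaction I:
  Bonds broken (reactants):
    O-H: 4 × 468 = 1872
    O-O: 2 × 144 = 288
    Σ(broken) = 2160 kJ
  Bonds formed (products):
    O-H: 4 × 468 = 1872
    O=O: 1 × 505 = 505
    Σ(formed) = 2377 kJ
  ΔH_I = 2160 − 2377 = −217 kJ
Reaction II:
  Bonds broken (reactants):
    C-H: 4 × 403 = 1612
    C=C: 1 × 628 = 628
    H-Br: 1 × 372 = 372
    Σ(broken) = 2612 kJ
  Bonds formed (products):
    C-Br: 1 × 284 = 284
    C-C: 1 × 360 = 360
    C-H: 5 × 403 = 2015
    Σ(formed) = 2659 kJ
  ΔH_II = 2612 − 2659 = −47 kJ
ΔH_I − ΔH_II = −170 kJ, so reaction I has the more negative ΔH; |ΔH_I − ΔH_II| = 170 kJ.

Reaction I, by 170 kJ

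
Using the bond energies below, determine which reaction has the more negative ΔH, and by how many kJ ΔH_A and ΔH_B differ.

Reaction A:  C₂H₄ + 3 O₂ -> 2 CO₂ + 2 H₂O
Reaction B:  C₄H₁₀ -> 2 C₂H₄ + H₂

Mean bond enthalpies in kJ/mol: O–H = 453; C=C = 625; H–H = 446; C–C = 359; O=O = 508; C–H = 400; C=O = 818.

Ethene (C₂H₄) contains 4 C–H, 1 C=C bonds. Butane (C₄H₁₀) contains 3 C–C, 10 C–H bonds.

Reaction A:
  Bonds broken (reactants):
    C–H: 4 × 400 = 1600
    C=C: 1 × 625 = 625
    O=O: 3 × 508 = 1524
    Σ(broken) = 3749 kJ
  Bonds formed (products):
    C=O: 4 × 818 = 3272
    O–H: 4 × 453 = 1812
    Σ(formed) = 5084 kJ
  ΔH_A = 3749 − 5084 = −1335 kJ
Reaction B:
  Bonds broken (reactants):
    C–C: 3 × 359 = 1077
    C–H: 10 × 400 = 4000
    Σ(broken) = 5077 kJ
  Bonds formed (products):
    C–H: 8 × 400 = 3200
    C=C: 2 × 625 = 1250
    H–H: 1 × 446 = 446
    Σ(formed) = 4896 kJ
  ΔH_B = 5077 − 4896 = +181 kJ
ΔH_A − ΔH_B = −1516 kJ, so reaction A has the more negative ΔH; |ΔH_A − ΔH_B| = 1516 kJ.

Reaction A, by 1516 kJ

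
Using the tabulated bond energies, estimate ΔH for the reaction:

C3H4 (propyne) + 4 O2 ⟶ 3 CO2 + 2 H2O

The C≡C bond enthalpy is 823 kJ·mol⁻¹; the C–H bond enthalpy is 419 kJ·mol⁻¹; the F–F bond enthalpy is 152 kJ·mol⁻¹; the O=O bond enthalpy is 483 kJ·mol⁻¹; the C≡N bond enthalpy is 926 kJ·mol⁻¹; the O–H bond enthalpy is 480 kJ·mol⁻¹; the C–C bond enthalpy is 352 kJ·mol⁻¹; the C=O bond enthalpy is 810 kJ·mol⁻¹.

ΔH ≈ −1997 kJ

Bonds broken (reactants):
  C≡C: 1 × 823 = 823
  C–C: 1 × 352 = 352
  C–H: 4 × 419 = 1676
  O=O: 4 × 483 = 1932
  Σ(broken) = 4783 kJ
Bonds formed (products):
  C=O: 6 × 810 = 4860
  O–H: 4 × 480 = 1920
  Σ(formed) = 6780 kJ
ΔH = Σ(broken) − Σ(formed) = 4783 − 6780 = −1997 kJ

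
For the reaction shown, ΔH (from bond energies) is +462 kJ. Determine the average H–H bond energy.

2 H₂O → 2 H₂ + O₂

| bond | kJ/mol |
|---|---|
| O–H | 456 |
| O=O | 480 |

Let D be the H–H bond energy.
Σ(broken) = 4×456 = 1824
Σ(formed) = 2×D + 1×480 = 480 + 2D
ΔH = Σ(broken) − Σ(formed) = (1824) − (480 + 2D) = +1344 − 2D
Setting this equal to +462 kJ gives 2D = 882, so D = 441 kJ/mol.

D(H–H) ≈ 441 kJ/mol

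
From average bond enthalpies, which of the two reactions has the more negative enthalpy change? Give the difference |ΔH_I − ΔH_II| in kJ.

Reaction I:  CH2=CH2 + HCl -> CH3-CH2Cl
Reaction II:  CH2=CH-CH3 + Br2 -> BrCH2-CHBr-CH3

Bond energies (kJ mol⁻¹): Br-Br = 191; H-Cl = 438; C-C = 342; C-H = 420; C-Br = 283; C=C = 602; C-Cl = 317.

Reaction I:
  Bonds broken (reactants):
    C-H: 4 × 420 = 1680
    C=C: 1 × 602 = 602
    H-Cl: 1 × 438 = 438
    Σ(broken) = 2720 kJ
  Bonds formed (products):
    C-C: 1 × 342 = 342
    C-Cl: 1 × 317 = 317
    C-H: 5 × 420 = 2100
    Σ(formed) = 2759 kJ
  ΔH_I = 2720 − 2759 = −39 kJ
Reaction II:
  Bonds broken (reactants):
    Br-Br: 1 × 191 = 191
    C-C: 1 × 342 = 342
    C-H: 6 × 420 = 2520
    C=C: 1 × 602 = 602
    Σ(broken) = 3655 kJ
  Bonds formed (products):
    C-Br: 2 × 283 = 566
    C-C: 2 × 342 = 684
    C-H: 6 × 420 = 2520
    Σ(formed) = 3770 kJ
  ΔH_II = 3655 − 3770 = −115 kJ
ΔH_I − ΔH_II = +76 kJ, so reaction II has the more negative ΔH; |ΔH_I − ΔH_II| = 76 kJ.

Reaction II, by 76 kJ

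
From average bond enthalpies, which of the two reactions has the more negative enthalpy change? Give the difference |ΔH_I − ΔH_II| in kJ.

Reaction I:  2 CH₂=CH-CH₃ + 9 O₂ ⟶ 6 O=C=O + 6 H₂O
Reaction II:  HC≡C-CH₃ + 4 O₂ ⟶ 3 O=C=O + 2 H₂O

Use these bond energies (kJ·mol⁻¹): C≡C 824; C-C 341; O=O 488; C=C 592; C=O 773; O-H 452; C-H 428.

Reaction I:
  Bonds broken (reactants):
    C-C: 2 × 341 = 682
    C-H: 12 × 428 = 5136
    C=C: 2 × 592 = 1184
    O=O: 9 × 488 = 4392
    Σ(broken) = 11394 kJ
  Bonds formed (products):
    C=O: 12 × 773 = 9276
    O-H: 12 × 452 = 5424
    Σ(formed) = 14700 kJ
  ΔH_I = 11394 − 14700 = −3306 kJ
Reaction II:
  Bonds broken (reactants):
    C≡C: 1 × 824 = 824
    C-C: 1 × 341 = 341
    C-H: 4 × 428 = 1712
    O=O: 4 × 488 = 1952
    Σ(broken) = 4829 kJ
  Bonds formed (products):
    C=O: 6 × 773 = 4638
    O-H: 4 × 452 = 1808
    Σ(formed) = 6446 kJ
  ΔH_II = 4829 − 6446 = −1617 kJ
ΔH_I − ΔH_II = −1689 kJ, so reaction I has the more negative ΔH; |ΔH_I − ΔH_II| = 1689 kJ.

Reaction I, by 1689 kJ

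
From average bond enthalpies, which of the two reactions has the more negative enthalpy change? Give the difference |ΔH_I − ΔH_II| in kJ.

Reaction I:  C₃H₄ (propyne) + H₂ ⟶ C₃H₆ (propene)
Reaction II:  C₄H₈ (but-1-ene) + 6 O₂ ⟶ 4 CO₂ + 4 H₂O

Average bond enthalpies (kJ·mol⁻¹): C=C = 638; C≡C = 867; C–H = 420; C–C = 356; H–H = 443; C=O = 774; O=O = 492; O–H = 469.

Reaction I:
  Bonds broken (reactants):
    C≡C: 1 × 867 = 867
    C–C: 1 × 356 = 356
    C–H: 4 × 420 = 1680
    H–H: 1 × 443 = 443
    Σ(broken) = 3346 kJ
  Bonds formed (products):
    C–C: 1 × 356 = 356
    C–H: 6 × 420 = 2520
    C=C: 1 × 638 = 638
    Σ(formed) = 3514 kJ
  ΔH_I = 3346 − 3514 = −168 kJ
Reaction II:
  Bonds broken (reactants):
    C–C: 2 × 356 = 712
    C–H: 8 × 420 = 3360
    C=C: 1 × 638 = 638
    O=O: 6 × 492 = 2952
    Σ(broken) = 7662 kJ
  Bonds formed (products):
    C=O: 8 × 774 = 6192
    O–H: 8 × 469 = 3752
    Σ(formed) = 9944 kJ
  ΔH_II = 7662 − 9944 = −2282 kJ
ΔH_I − ΔH_II = +2114 kJ, so reaction II has the more negative ΔH; |ΔH_I − ΔH_II| = 2114 kJ.

Reaction II, by 2114 kJ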